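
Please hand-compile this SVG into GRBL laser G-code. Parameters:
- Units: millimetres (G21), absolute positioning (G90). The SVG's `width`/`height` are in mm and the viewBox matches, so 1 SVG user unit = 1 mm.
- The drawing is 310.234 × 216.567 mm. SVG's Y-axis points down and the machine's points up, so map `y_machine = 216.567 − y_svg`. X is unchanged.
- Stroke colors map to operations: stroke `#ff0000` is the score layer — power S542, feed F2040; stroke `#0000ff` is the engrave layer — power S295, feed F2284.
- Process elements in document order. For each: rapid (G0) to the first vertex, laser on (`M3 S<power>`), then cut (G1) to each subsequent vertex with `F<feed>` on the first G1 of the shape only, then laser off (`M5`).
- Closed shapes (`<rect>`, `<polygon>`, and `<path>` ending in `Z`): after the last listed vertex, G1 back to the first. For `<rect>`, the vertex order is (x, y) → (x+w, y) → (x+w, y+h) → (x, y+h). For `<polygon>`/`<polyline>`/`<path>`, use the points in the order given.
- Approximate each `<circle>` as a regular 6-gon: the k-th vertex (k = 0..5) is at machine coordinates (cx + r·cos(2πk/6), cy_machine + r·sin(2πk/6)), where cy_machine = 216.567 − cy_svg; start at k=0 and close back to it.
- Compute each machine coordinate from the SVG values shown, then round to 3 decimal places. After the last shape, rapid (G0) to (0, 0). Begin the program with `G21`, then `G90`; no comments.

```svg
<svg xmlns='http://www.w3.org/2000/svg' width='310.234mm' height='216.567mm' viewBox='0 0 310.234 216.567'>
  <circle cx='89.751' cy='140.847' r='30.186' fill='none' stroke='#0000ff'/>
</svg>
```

G21
G90
G0 X119.937 Y75.720
M3 S295
G1 X104.844 Y101.862 F2284
G1 X74.658 Y101.862
G1 X59.565 Y75.720
G1 X74.658 Y49.578
G1 X104.844 Y49.578
G1 X119.937 Y75.720
M5
G0 X0.000 Y0.000

1 u = 1 mm; y_m = 216.567 − y.

[1] `<circle>` circle, #0000ff→engrave S295 F2284: (119.937,75.720) → (104.844,101.862) → (74.658,101.862) → (59.565,75.720) → (74.658,49.578) → (104.844,49.578) → (119.937,75.720) (closed)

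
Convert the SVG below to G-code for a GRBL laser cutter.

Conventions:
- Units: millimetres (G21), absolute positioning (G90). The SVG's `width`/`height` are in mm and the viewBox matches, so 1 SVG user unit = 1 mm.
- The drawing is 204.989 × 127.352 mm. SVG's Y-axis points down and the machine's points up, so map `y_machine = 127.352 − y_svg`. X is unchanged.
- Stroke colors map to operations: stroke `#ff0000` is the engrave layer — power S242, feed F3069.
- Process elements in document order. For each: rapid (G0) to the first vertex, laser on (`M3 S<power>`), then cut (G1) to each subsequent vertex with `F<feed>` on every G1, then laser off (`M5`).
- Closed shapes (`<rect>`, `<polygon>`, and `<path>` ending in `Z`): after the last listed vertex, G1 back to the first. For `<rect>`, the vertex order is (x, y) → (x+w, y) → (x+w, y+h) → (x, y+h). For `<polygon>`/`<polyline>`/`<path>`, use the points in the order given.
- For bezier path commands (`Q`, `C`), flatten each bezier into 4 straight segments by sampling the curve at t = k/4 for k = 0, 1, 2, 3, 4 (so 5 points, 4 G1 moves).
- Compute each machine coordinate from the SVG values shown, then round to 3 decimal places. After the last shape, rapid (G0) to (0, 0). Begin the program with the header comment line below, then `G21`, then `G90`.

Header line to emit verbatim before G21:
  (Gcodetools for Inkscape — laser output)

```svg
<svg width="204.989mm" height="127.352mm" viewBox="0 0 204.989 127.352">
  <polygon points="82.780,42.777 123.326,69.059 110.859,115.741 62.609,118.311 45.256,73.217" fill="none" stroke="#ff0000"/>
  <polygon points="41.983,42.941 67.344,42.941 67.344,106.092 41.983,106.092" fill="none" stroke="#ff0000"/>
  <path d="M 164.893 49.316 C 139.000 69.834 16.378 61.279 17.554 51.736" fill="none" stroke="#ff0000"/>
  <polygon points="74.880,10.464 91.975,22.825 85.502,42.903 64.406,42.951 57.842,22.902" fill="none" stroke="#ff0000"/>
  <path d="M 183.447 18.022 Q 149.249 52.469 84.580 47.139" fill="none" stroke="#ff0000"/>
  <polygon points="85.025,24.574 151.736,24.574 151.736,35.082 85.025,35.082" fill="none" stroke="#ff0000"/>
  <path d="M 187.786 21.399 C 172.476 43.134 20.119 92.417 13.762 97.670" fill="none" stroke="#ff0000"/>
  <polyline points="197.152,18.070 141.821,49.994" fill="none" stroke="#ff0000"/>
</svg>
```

1 u = 1 mm; y_m = 127.352 − y.

[1] `<polygon>` regular polygon, #ff0000→engrave S242 F3069: (82.780,84.575) → (123.326,58.293) → (110.859,11.611) → (62.609,9.041) → (45.256,54.135) → (82.780,84.575) (closed)

[2] `<polygon>` rectangle, #ff0000→engrave S242 F3069: (41.983,84.411) → (67.344,84.411) → (67.344,21.260) → (41.983,21.260) → (41.983,84.411) (closed)

[3] `<path>` cubic bezier, #ff0000→engrave S242 F3069: (164.893,78.036) → (130.782,67.660) → (81.073,65.553) → (36.438,69.083) → (17.554,75.616)

[4] `<polygon>` regular polygon, #ff0000→engrave S242 F3069: (74.880,116.888) → (91.975,104.527) → (85.502,84.449) → (64.406,84.401) → (57.842,104.450) → (74.880,116.888) (closed)

[5] `<path>` quadratic bezier, #ff0000→engrave S242 F3069: (183.447,109.330) → (164.444,94.593) → (141.631,84.827) → (115.010,80.034) → (84.580,80.213)

[6] `<polygon>` rectangle, #ff0000→engrave S242 F3069: (85.025,102.778) → (151.736,102.778) → (151.736,92.270) → (85.025,92.270) → (85.025,102.778) (closed)

[7] `<path>` cubic bezier, #ff0000→engrave S242 F3069: (187.786,105.953) → (155.030,85.605) → (97.417,61.637) → (41.482,40.759) → (13.762,29.682)

[8] `<polyline>` line segment, #ff0000→engrave S242 F3069: (197.152,109.282) → (141.821,77.358)

(Gcodetools for Inkscape — laser output)
G21
G90
G0 X82.780 Y84.575
M3 S242
G1 X123.326 Y58.293 F3069
G1 X110.859 Y11.611 F3069
G1 X62.609 Y9.041 F3069
G1 X45.256 Y54.135 F3069
G1 X82.780 Y84.575 F3069
M5
G0 X41.983 Y84.411
M3 S242
G1 X67.344 Y84.411 F3069
G1 X67.344 Y21.260 F3069
G1 X41.983 Y21.260 F3069
G1 X41.983 Y84.411 F3069
M5
G0 X164.893 Y78.036
M3 S242
G1 X130.782 Y67.660 F3069
G1 X81.073 Y65.553 F3069
G1 X36.438 Y69.083 F3069
G1 X17.554 Y75.616 F3069
M5
G0 X74.880 Y116.888
M3 S242
G1 X91.975 Y104.527 F3069
G1 X85.502 Y84.449 F3069
G1 X64.406 Y84.401 F3069
G1 X57.842 Y104.450 F3069
G1 X74.880 Y116.888 F3069
M5
G0 X183.447 Y109.330
M3 S242
G1 X164.444 Y94.593 F3069
G1 X141.631 Y84.827 F3069
G1 X115.010 Y80.034 F3069
G1 X84.580 Y80.213 F3069
M5
G0 X85.025 Y102.778
M3 S242
G1 X151.736 Y102.778 F3069
G1 X151.736 Y92.270 F3069
G1 X85.025 Y92.270 F3069
G1 X85.025 Y102.778 F3069
M5
G0 X187.786 Y105.953
M3 S242
G1 X155.030 Y85.605 F3069
G1 X97.417 Y61.637 F3069
G1 X41.482 Y40.759 F3069
G1 X13.762 Y29.682 F3069
M5
G0 X197.152 Y109.282
M3 S242
G1 X141.821 Y77.358 F3069
M5
G0 X0.000 Y0.000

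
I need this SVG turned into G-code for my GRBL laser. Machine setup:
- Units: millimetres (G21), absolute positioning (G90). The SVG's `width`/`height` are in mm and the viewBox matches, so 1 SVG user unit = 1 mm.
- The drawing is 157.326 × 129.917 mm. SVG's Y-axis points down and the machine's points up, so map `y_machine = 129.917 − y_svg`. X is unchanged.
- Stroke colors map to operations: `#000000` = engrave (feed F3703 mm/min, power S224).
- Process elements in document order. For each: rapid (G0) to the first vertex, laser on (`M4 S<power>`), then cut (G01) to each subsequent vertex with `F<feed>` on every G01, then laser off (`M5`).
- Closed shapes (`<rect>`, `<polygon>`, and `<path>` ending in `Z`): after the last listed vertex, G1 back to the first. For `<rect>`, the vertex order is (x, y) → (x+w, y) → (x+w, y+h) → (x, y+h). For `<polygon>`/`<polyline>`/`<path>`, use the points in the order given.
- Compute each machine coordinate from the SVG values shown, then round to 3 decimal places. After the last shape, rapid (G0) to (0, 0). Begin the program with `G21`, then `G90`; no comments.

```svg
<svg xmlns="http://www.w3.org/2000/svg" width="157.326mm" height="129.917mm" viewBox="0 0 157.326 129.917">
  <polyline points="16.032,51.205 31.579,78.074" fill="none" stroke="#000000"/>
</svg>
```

G21
G90
G0 X16.032 Y78.712
M4 S224
G01 X31.579 Y51.843 F3703
M5
G0 X0.000 Y0.000

viewBox `0 0 157.326 129.917` with mm width/height → 1 unit = 1 mm. Flip: y_m = 129.917 − y_svg.

**Shape 1** — `<polyline>` line segment, stroke `#000000` → engrave (S224, F3703). Machine vertices: (16.032,78.712) → (31.579,51.843). Open path.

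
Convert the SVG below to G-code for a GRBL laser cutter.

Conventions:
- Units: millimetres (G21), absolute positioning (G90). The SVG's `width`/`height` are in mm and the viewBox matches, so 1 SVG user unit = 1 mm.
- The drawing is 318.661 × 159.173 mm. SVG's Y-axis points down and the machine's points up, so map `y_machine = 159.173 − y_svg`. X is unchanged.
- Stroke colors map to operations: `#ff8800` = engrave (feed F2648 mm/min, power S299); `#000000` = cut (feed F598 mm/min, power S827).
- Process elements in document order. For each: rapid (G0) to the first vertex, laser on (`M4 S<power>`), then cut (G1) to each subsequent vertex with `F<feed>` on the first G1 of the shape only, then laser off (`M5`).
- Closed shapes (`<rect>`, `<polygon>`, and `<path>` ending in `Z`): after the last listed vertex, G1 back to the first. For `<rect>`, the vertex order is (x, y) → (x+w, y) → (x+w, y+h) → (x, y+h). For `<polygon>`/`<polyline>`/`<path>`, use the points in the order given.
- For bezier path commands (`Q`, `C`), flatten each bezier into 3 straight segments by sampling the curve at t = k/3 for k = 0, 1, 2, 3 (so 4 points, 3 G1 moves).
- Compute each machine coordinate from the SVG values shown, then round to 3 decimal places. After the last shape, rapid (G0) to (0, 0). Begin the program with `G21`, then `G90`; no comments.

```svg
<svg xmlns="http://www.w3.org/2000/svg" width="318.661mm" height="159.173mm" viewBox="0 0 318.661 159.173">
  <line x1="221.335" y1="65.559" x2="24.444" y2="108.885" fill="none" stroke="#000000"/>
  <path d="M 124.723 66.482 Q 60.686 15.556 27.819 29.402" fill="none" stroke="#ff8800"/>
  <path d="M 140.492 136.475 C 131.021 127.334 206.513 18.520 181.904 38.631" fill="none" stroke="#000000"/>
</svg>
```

1 u = 1 mm; y_m = 159.173 − y.

[1] `<line>` line segment, #000000→cut S827 F598: (221.335,93.614) → (24.444,50.288)

[2] `<path>` quadratic bezier, #ff8800→engrave S299 F2648: (124.723,92.691) → (85.495,119.445) → (53.194,131.805) → (27.819,129.771)

[3] `<path>` cubic bezier, #000000→cut S827 F598: (140.492,22.698) → (152.488,56.597) → (180.000,106.145) → (181.904,120.542)

G21
G90
G0 X221.335 Y93.614
M4 S827
G1 X24.444 Y50.288 F598
M5
G0 X124.723 Y92.691
M4 S299
G1 X85.495 Y119.445 F2648
G1 X53.194 Y131.805
G1 X27.819 Y129.771
M5
G0 X140.492 Y22.698
M4 S827
G1 X152.488 Y56.597 F598
G1 X180.000 Y106.145
G1 X181.904 Y120.542
M5
G0 X0.000 Y0.000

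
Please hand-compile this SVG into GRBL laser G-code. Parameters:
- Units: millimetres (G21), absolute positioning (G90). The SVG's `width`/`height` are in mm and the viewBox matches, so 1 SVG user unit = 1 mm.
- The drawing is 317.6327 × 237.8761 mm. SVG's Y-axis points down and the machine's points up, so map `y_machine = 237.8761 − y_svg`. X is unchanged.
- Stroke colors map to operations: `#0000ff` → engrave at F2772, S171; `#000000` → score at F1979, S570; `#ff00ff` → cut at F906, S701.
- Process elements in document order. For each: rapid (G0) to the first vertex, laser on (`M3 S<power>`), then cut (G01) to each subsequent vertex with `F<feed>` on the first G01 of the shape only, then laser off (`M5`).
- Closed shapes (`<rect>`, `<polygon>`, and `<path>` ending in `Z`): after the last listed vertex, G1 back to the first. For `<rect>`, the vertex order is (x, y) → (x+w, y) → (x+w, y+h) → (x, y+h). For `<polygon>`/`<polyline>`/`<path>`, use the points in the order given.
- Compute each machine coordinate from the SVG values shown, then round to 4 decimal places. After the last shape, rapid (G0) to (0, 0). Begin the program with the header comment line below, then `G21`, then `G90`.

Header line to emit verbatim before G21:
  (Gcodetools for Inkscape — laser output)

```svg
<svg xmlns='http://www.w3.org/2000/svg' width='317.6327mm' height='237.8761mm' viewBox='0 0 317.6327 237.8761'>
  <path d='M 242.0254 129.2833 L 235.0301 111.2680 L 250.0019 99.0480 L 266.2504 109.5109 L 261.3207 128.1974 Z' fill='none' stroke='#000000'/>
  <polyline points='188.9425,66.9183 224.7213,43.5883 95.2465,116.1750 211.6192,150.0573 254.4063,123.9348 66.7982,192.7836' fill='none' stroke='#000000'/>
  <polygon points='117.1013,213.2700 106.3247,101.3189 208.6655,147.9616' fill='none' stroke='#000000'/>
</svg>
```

Since the viewBox matches the mm dimensions, user units are millimetres directly. The only transform is the Y-flip y_m = 237.8761 − y_svg.

Shape 1 is a regular polygon drawn with `<path>`. Its stroke #000000 means score at S570, F1979. After flipping Y the toolpath is (242.0254,108.5928) → (235.0301,126.6081) → (250.0019,138.8281) → (266.2504,128.3652) → (261.3207,109.6787) → (242.0254,108.5928), returning to the start.

Shape 2 is a open polyline drawn with `<polyline>`. Its stroke #000000 means score at S570, F1979. After flipping Y the toolpath is (188.9425,170.9578) → (224.7213,194.2878) → (95.2465,121.7011) → (211.6192,87.8188) → (254.4063,113.9413) → (66.7982,45.0925).

Shape 3 is a regular polygon drawn with `<polygon>`. Its stroke #000000 means score at S570, F1979. After flipping Y the toolpath is (117.1013,24.6061) → (106.3247,136.5572) → (208.6655,89.9145) → (117.1013,24.6061), returning to the start.

(Gcodetools for Inkscape — laser output)
G21
G90
G0 X242.0254 Y108.5928
M3 S570
G01 X235.0301 Y126.6081 F1979
G01 X250.0019 Y138.8281
G01 X266.2504 Y128.3652
G01 X261.3207 Y109.6787
G01 X242.0254 Y108.5928
M5
G0 X188.9425 Y170.9578
M3 S570
G01 X224.7213 Y194.2878 F1979
G01 X95.2465 Y121.7011
G01 X211.6192 Y87.8188
G01 X254.4063 Y113.9413
G01 X66.7982 Y45.0925
M5
G0 X117.1013 Y24.6061
M3 S570
G01 X106.3247 Y136.5572 F1979
G01 X208.6655 Y89.9145
G01 X117.1013 Y24.6061
M5
G0 X0.0000 Y0.0000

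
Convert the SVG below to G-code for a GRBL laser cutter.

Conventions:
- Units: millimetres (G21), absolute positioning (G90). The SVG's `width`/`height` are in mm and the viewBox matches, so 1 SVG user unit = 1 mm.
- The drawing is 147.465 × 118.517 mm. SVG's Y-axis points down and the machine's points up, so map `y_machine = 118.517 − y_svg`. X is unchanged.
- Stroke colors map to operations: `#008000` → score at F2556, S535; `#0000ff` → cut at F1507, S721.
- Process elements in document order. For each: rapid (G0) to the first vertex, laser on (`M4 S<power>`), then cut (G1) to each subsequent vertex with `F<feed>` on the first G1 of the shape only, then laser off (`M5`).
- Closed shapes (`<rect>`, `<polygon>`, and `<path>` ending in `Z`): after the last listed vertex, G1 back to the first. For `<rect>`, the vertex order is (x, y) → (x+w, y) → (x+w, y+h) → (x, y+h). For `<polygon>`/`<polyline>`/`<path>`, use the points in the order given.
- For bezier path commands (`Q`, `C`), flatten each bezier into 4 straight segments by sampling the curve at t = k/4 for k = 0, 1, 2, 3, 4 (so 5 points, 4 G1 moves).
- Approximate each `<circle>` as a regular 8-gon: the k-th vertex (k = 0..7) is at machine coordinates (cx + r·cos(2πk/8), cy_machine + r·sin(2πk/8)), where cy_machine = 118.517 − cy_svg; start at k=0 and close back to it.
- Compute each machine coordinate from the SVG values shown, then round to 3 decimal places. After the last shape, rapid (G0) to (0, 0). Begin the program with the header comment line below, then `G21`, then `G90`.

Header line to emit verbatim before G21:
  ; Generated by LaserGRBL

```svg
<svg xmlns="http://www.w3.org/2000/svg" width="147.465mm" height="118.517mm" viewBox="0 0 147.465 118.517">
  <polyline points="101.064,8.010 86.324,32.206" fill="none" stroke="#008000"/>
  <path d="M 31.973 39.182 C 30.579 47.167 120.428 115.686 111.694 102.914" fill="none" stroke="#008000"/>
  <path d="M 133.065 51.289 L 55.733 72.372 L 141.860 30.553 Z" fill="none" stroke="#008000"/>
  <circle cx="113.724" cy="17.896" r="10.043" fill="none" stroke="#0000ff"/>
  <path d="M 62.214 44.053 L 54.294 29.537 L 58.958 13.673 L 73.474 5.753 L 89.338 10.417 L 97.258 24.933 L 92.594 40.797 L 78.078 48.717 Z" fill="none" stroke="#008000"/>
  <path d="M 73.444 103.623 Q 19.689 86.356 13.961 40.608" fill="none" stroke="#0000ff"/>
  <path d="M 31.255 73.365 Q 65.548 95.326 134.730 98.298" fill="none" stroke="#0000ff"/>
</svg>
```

; Generated by LaserGRBL
G21
G90
G0 X101.064 Y110.507
M4 S535
G1 X86.324 Y86.311 F2556
M5
G0 X31.973 Y79.335
M4 S535
G1 X45.070 Y64.212 F2556
G1 X74.586 Y39.685
G1 X102.726 Y19.050
G1 X111.694 Y15.603
M5
G0 X133.065 Y67.228
M4 S535
G1 X55.733 Y46.145 F2556
G1 X141.860 Y87.964
G1 X133.065 Y67.228
M5
G0 X123.767 Y100.621
M4 S721
G1 X120.825 Y107.722 F1507
G1 X113.724 Y110.664
G1 X106.623 Y107.722
G1 X103.681 Y100.621
G1 X106.623 Y93.520
G1 X113.724 Y90.578
G1 X120.825 Y93.520
G1 X123.767 Y100.621
M5
G0 X62.214 Y74.464
M4 S535
G1 X54.294 Y88.980 F2556
G1 X58.958 Y104.844
G1 X73.474 Y112.764
G1 X89.338 Y108.100
G1 X97.258 Y93.584
G1 X92.594 Y77.720
G1 X78.078 Y69.800
G1 X62.214 Y74.464
M5
G0 X73.444 Y14.894
M4 S721
G1 X49.568 Y25.308 F1507
G1 X31.696 Y39.281
G1 X19.827 Y56.815
G1 X13.961 Y77.909
M5
G0 X31.255 Y45.152
M4 S721
G1 X50.582 Y35.358 F1507
G1 X74.270 Y27.938
G1 X102.320 Y22.892
G1 X134.730 Y20.219
M5
G0 X0.000 Y0.000

1 u = 1 mm; y_m = 118.517 − y.

[1] `<polyline>` line segment, #008000→score S535 F2556: (101.064,110.507) → (86.324,86.311)

[2] `<path>` cubic bezier, #008000→score S535 F2556: (31.973,79.335) → (45.070,64.212) → (74.586,39.685) → (102.726,19.050) → (111.694,15.603)

[3] `<path>` closed polygon, #008000→score S535 F2556: (133.065,67.228) → (55.733,46.145) → (141.860,87.964) → (133.065,67.228) (closed)

[4] `<circle>` circle, #0000ff→cut S721 F1507: (123.767,100.621) → (120.825,107.722) → (113.724,110.664) → (106.623,107.722) → (103.681,100.621) → (106.623,93.520) → (113.724,90.578) → (120.825,93.520) → (123.767,100.621) (closed)

[5] `<path>` regular polygon, #008000→score S535 F2556: (62.214,74.464) → (54.294,88.980) → (58.958,104.844) → (73.474,112.764) → (89.338,108.100) → (97.258,93.584) → (92.594,77.720) → (78.078,69.800) → (62.214,74.464) (closed)

[6] `<path>` quadratic bezier, #0000ff→cut S721 F1507: (73.444,14.894) → (49.568,25.308) → (31.696,39.281) → (19.827,56.815) → (13.961,77.909)

[7] `<path>` quadratic bezier, #0000ff→cut S721 F1507: (31.255,45.152) → (50.582,35.358) → (74.270,27.938) → (102.320,22.892) → (134.730,20.219)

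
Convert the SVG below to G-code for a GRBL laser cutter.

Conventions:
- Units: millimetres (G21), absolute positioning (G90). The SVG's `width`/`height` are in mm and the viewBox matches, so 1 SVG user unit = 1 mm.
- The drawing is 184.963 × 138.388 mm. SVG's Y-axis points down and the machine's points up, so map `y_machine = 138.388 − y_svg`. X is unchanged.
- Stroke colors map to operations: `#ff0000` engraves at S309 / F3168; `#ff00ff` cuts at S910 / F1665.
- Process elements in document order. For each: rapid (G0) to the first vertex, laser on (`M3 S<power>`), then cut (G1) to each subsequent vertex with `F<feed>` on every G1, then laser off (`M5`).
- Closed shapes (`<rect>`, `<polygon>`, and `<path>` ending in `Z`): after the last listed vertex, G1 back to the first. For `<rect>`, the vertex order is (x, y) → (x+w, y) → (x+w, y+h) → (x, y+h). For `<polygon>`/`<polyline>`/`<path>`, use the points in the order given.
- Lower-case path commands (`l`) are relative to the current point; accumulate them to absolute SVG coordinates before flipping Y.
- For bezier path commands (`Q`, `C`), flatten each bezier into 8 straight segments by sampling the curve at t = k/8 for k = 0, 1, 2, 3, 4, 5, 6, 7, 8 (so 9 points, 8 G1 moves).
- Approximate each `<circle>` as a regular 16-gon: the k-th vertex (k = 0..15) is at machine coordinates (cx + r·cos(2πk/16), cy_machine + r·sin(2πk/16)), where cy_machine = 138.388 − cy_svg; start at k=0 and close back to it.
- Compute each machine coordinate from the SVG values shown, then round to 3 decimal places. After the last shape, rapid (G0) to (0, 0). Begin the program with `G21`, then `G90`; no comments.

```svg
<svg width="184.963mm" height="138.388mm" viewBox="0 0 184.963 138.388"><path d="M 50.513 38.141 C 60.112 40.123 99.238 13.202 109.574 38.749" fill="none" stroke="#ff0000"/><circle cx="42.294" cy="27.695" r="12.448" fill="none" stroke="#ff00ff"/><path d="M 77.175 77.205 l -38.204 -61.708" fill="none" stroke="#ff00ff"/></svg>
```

G21
G90
G0 X50.513 Y100.247
M3 S309
G1 X55.383 Y100.700 F3168
G1 X62.337 Y102.908 F3168
G1 X70.693 Y105.920 F3168
G1 X79.767 Y108.780 F3168
G1 X88.876 Y110.535 F3168
G1 X97.335 Y110.233 F3168
G1 X104.462 Y106.919 F3168
G1 X109.574 Y99.639 F3168
M5
G0 X54.742 Y110.693
M3 S910
G1 X53.794 Y115.457 F1665
G1 X51.096 Y119.495 F1665
G1 X47.058 Y122.193 F1665
G1 X42.294 Y123.141 F1665
G1 X37.530 Y122.193 F1665
G1 X33.492 Y119.495 F1665
G1 X30.794 Y115.457 F1665
G1 X29.846 Y110.693 F1665
G1 X30.794 Y105.929 F1665
G1 X33.492 Y101.891 F1665
G1 X37.530 Y99.193 F1665
G1 X42.294 Y98.245 F1665
G1 X47.058 Y99.193 F1665
G1 X51.096 Y101.891 F1665
G1 X53.794 Y105.929 F1665
G1 X54.742 Y110.693 F1665
M5
G0 X77.175 Y61.183
M3 S910
G1 X38.971 Y122.891 F1665
M5
G0 X0.000 Y0.000

viewBox `0 0 184.963 138.388` with mm width/height → 1 unit = 1 mm. Flip: y_m = 138.388 − y_svg.

**Shape 1** — `<path>` cubic bezier, stroke `#ff0000` → engrave (S309, F3168). Control points (SVG): P0=(50.513,38.141), P1=(60.112,40.123), P2=(99.238,13.202), P3=(109.574,38.749); sampled at t=k/8. Machine vertices: (50.513,100.247) → (55.383,100.700) → (62.337,102.908) → (70.693,105.920) → (79.767,108.780) → (88.876,110.535) → (97.335,110.233) → (104.462,106.919) → (109.574,99.639). Open path.

**Shape 2** — `<circle>` circle, stroke `#ff00ff` → cut (S910, F1665). Machine vertices: (54.742,110.693) → (53.794,115.457) → (51.096,119.495) → (47.058,122.193) → (42.294,123.141) → (37.530,122.193) → (33.492,119.495) → (30.794,115.457) → (29.846,110.693) → (30.794,105.929) → (33.492,101.891) → (37.530,99.193) → (42.294,98.245) → (47.058,99.193) → (51.096,101.891) → (53.794,105.929) → (54.742,110.693). Closed: final G1 returns to the first vertex.

**Shape 3** — `<path>` line segment, stroke `#ff00ff` → cut (S910, F1665). Machine vertices: (77.175,61.183) → (38.971,122.891). Open path.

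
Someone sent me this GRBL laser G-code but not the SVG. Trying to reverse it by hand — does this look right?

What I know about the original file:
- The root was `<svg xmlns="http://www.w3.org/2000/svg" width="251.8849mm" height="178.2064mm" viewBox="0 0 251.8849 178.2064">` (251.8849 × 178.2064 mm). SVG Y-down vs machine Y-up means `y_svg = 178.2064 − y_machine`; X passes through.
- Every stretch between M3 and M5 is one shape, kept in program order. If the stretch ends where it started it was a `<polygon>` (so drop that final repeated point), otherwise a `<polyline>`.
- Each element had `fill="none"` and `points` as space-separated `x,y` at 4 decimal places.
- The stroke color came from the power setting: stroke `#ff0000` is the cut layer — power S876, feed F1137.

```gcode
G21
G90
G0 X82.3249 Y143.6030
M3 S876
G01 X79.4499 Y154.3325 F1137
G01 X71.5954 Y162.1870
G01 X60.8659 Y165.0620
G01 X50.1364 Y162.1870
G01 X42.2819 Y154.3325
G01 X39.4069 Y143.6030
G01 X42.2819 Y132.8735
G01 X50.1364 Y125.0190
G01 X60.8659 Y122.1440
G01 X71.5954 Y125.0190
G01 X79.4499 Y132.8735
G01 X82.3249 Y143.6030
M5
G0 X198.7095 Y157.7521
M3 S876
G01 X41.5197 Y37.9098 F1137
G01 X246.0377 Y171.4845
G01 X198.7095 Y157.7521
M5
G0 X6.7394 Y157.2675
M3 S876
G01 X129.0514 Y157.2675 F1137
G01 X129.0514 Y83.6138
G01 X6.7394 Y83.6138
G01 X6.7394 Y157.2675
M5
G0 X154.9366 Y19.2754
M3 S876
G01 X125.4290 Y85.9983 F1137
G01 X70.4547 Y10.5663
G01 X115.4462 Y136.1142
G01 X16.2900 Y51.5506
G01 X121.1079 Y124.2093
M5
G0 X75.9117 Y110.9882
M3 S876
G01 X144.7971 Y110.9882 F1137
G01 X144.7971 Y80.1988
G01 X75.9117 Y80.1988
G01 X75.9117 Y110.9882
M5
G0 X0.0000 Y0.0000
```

<svg xmlns="http://www.w3.org/2000/svg" width="251.8849mm" height="178.2064mm" viewBox="0 0 251.8849 178.2064">
  <polygon points="82.3249,34.6034 79.4499,23.8739 71.5954,16.0194 60.8659,13.1444 50.1364,16.0194 42.2819,23.8739 39.4069,34.6034 42.2819,45.3329 50.1364,53.1874 60.8659,56.0624 71.5954,53.1874 79.4499,45.3329" fill="none" stroke="#ff0000"/>
  <polygon points="198.7095,20.4543 41.5197,140.2966 246.0377,6.7219" fill="none" stroke="#ff0000"/>
  <polygon points="6.7394,20.9389 129.0514,20.9389 129.0514,94.5926 6.7394,94.5926" fill="none" stroke="#ff0000"/>
  <polyline points="154.9366,158.9310 125.4290,92.2081 70.4547,167.6401 115.4462,42.0922 16.2900,126.6558 121.1079,53.9971" fill="none" stroke="#ff0000"/>
  <polygon points="75.9117,67.2182 144.7971,67.2182 144.7971,98.0076 75.9117,98.0076" fill="none" stroke="#ff0000"/>
</svg>

Each laser-on run becomes one SVG element. Flip Y back into SVG space with y_svg = 178.2064 − y_machine. Every run uses S876, so all elements get stroke `#ff0000` (cut).

Run 1: The run returns to its start, so emit a `<polygon>` with points (Y-flipped): 82.3249,34.6034 79.4499,23.8739 71.5954,16.0194 60.8659,13.1444 50.1364,16.0194 42.2819,23.8739 39.4069,34.6034 42.2819,45.3329 50.1364,53.1874 60.8659,56.0624 71.5954,53.1874 79.4499,45.3329.

Run 2: The run returns to its start, so emit a `<polygon>` with points (Y-flipped): 198.7095,20.4543 41.5197,140.2966 246.0377,6.7219.

Run 3: The run returns to its start, so emit a `<polygon>` with points (Y-flipped): 6.7394,20.9389 129.0514,20.9389 129.0514,94.5926 6.7394,94.5926.

Run 4: The run is open, so emit a `<polyline>` with points (Y-flipped): 154.9366,158.9310 125.4290,92.2081 70.4547,167.6401 115.4462,42.0922 16.2900,126.6558 121.1079,53.9971.

Run 5: The run returns to its start, so emit a `<polygon>` with points (Y-flipped): 75.9117,67.2182 144.7971,67.2182 144.7971,98.0076 75.9117,98.0076.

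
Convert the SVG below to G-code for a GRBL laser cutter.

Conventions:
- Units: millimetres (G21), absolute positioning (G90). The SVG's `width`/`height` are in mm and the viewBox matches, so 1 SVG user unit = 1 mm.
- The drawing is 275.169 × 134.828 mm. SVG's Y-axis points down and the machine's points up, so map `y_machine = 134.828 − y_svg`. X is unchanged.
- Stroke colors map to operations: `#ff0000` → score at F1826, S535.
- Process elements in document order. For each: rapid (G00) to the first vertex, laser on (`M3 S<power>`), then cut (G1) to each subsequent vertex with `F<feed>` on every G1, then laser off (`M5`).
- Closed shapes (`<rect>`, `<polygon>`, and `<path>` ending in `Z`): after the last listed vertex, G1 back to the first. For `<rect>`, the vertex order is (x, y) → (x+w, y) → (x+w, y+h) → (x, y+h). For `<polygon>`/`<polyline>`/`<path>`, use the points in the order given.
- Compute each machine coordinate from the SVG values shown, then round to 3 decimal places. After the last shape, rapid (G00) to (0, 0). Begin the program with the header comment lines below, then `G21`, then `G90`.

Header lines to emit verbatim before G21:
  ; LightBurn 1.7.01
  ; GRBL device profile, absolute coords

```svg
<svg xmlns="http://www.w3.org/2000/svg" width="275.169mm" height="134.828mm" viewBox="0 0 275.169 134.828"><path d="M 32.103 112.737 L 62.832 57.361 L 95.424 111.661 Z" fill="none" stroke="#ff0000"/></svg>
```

; LightBurn 1.7.01
; GRBL device profile, absolute coords
G21
G90
G00 X32.103 Y22.091
M3 S535
G1 X62.832 Y77.467 F1826
G1 X95.424 Y23.167 F1826
G1 X32.103 Y22.091 F1826
M5
G00 X0.000 Y0.000

1 u = 1 mm; y_m = 134.828 − y.

[1] `<path>` regular polygon, #ff0000→score S535 F1826: (32.103,22.091) → (62.832,77.467) → (95.424,23.167) → (32.103,22.091) (closed)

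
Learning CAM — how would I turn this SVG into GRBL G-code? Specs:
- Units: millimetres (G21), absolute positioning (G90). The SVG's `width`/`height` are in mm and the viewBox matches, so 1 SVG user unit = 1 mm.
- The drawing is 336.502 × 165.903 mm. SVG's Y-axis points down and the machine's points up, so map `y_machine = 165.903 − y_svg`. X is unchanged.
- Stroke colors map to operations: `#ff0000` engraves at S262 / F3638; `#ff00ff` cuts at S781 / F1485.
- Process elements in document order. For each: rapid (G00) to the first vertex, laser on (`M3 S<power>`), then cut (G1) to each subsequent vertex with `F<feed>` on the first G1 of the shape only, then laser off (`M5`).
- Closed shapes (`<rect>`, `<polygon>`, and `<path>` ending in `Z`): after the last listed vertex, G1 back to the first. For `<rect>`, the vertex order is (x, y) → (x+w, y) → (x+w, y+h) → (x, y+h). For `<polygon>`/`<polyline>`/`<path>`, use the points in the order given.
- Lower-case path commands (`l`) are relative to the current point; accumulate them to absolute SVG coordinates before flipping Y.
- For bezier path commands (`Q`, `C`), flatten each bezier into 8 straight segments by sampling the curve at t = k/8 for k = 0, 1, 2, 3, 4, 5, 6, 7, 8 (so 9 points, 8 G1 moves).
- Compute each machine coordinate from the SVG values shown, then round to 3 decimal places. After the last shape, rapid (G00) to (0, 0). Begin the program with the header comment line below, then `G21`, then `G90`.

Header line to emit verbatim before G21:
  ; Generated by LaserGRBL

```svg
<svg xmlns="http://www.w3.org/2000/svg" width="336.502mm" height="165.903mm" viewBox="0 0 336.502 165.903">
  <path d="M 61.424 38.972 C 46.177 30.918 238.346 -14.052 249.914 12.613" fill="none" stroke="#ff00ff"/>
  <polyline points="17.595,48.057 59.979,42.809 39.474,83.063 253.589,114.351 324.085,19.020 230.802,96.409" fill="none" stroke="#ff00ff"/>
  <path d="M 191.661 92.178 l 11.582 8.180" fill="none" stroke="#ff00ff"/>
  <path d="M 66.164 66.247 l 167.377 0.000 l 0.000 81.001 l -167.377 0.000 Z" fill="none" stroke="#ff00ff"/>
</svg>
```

; Generated by LaserGRBL
G21
G90
G00 X61.424 Y126.931
M3 S781
G1 X64.671 Y131.470 F1485
G1 X82.816 Y138.197
G1 X111.313 Y145.841
G1 X145.613 Y153.130
G1 X181.171 Y158.791
G1 X213.438 Y161.553
G1 X237.868 Y160.143
G1 X249.914 Y153.290
M5
G00 X17.595 Y117.846
M3 S781
G1 X59.979 Y123.094 F1485
G1 X39.474 Y82.840
G1 X253.589 Y51.552
G1 X324.085 Y146.883
G1 X230.802 Y69.494
M5
G00 X191.661 Y73.725
M3 S781
G1 X203.243 Y65.545 F1485
M5
G00 X66.164 Y99.656
M3 S781
G1 X233.541 Y99.656 F1485
G1 X233.541 Y18.655
G1 X66.164 Y18.655
G1 X66.164 Y99.656
M5
G00 X0.000 Y0.000

viewBox `0 0 336.502 165.903` with mm width/height → 1 unit = 1 mm. Flip: y_m = 165.903 − y_svg.

**Shape 1** — `<path>` cubic bezier, stroke `#ff00ff` → cut (S781, F1485). Control points (SVG): P0=(61.424,38.972), P1=(46.177,30.918), P2=(238.346,-14.052), P3=(249.914,12.613); sampled at t=k/8. Machine vertices: (61.424,126.931) → (64.671,131.470) → (82.816,138.197) → (111.313,145.841) → (145.613,153.130) → (181.171,158.791) → (213.438,161.553) → (237.868,160.143) → (249.914,153.290). Open path.

**Shape 2** — `<polyline>` open polyline, stroke `#ff00ff` → cut (S781, F1485). Machine vertices: (17.595,117.846) → (59.979,123.094) → (39.474,82.840) → (253.589,51.552) → (324.085,146.883) → (230.802,69.494). Open path.

**Shape 3** — `<path>` line segment, stroke `#ff00ff` → cut (S781, F1485). Machine vertices: (191.661,73.725) → (203.243,65.545). Open path.

**Shape 4** — `<path>` rectangle, stroke `#ff00ff` → cut (S781, F1485). Machine vertices: (66.164,99.656) → (233.541,99.656) → (233.541,18.655) → (66.164,18.655) → (66.164,99.656). Closed: final G1 returns to the first vertex.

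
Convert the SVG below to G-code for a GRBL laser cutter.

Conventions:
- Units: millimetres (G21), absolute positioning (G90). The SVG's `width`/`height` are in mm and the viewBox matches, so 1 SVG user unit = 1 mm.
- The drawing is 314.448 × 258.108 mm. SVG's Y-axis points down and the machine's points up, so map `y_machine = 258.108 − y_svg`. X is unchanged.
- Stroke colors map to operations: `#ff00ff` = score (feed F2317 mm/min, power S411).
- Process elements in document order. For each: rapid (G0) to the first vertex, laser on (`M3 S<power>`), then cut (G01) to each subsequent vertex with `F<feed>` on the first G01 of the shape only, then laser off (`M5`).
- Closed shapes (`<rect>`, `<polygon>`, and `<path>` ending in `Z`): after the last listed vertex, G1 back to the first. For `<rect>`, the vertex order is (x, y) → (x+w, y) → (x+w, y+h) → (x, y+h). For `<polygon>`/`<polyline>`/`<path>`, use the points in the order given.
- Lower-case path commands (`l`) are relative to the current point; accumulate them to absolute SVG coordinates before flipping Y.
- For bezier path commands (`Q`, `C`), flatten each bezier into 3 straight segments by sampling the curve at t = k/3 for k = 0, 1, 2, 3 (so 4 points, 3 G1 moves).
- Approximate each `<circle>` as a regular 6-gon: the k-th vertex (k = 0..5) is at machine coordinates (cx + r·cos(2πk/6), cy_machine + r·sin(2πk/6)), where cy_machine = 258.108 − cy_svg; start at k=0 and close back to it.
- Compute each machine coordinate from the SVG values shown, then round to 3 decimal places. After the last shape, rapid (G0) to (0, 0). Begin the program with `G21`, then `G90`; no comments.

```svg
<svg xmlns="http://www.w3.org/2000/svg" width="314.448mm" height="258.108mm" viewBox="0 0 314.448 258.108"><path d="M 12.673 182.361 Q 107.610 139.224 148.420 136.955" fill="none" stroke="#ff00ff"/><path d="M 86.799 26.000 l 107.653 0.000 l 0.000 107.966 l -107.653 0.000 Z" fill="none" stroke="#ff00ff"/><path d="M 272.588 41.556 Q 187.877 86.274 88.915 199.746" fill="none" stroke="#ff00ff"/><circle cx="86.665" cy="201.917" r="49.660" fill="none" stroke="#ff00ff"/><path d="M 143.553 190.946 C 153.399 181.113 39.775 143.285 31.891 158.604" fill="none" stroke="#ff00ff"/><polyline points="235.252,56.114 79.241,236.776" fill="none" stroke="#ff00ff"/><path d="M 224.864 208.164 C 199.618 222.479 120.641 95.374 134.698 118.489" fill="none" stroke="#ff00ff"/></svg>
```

1 u = 1 mm; y_m = 258.108 − y.

[1] `<path>` quadratic bezier, #ff00ff→score S411 F2317: (12.673,75.747) → (69.950,99.964) → (115.199,115.099) → (148.420,121.153)

[2] `<path>` rectangle, #ff00ff→score S411 F2317: (86.799,232.108) → (194.452,232.108) → (194.452,124.142) → (86.799,124.142) → (86.799,232.108) (closed)

[3] `<path>` quadratic bezier, #ff00ff→score S411 F2317: (272.588,216.552) → (214.531,179.101) → (153.306,126.371) → (88.915,58.362)

[4] `<circle>` circle, #ff00ff→score S411 F2317: (136.325,56.191) → (111.495,99.198) → (61.835,99.198) → (37.005,56.191) → (61.835,13.184) → (111.495,13.184) → (136.325,56.191) (closed)

[5] `<path>` cubic bezier, #ff00ff→score S411 F2317: (143.553,67.162) → (120.732,83.321) → (66.532,100.113) → (31.891,99.504)

[6] `<polyline>` line segment, #ff00ff→score S411 F2317: (235.252,201.994) → (79.241,21.332)

[7] `<path>` cubic bezier, #ff00ff→score S411 F2317: (224.864,49.944) → (187.143,71.968) → (146.217,123.462) → (134.698,139.619)

G21
G90
G0 X12.673 Y75.747
M3 S411
G01 X69.950 Y99.964 F2317
G01 X115.199 Y115.099
G01 X148.420 Y121.153
M5
G0 X86.799 Y232.108
M3 S411
G01 X194.452 Y232.108 F2317
G01 X194.452 Y124.142
G01 X86.799 Y124.142
G01 X86.799 Y232.108
M5
G0 X272.588 Y216.552
M3 S411
G01 X214.531 Y179.101 F2317
G01 X153.306 Y126.371
G01 X88.915 Y58.362
M5
G0 X136.325 Y56.191
M3 S411
G01 X111.495 Y99.198 F2317
G01 X61.835 Y99.198
G01 X37.005 Y56.191
G01 X61.835 Y13.184
G01 X111.495 Y13.184
G01 X136.325 Y56.191
M5
G0 X143.553 Y67.162
M3 S411
G01 X120.732 Y83.321 F2317
G01 X66.532 Y100.113
G01 X31.891 Y99.504
M5
G0 X235.252 Y201.994
M3 S411
G01 X79.241 Y21.332 F2317
M5
G0 X224.864 Y49.944
M3 S411
G01 X187.143 Y71.968 F2317
G01 X146.217 Y123.462
G01 X134.698 Y139.619
M5
G0 X0.000 Y0.000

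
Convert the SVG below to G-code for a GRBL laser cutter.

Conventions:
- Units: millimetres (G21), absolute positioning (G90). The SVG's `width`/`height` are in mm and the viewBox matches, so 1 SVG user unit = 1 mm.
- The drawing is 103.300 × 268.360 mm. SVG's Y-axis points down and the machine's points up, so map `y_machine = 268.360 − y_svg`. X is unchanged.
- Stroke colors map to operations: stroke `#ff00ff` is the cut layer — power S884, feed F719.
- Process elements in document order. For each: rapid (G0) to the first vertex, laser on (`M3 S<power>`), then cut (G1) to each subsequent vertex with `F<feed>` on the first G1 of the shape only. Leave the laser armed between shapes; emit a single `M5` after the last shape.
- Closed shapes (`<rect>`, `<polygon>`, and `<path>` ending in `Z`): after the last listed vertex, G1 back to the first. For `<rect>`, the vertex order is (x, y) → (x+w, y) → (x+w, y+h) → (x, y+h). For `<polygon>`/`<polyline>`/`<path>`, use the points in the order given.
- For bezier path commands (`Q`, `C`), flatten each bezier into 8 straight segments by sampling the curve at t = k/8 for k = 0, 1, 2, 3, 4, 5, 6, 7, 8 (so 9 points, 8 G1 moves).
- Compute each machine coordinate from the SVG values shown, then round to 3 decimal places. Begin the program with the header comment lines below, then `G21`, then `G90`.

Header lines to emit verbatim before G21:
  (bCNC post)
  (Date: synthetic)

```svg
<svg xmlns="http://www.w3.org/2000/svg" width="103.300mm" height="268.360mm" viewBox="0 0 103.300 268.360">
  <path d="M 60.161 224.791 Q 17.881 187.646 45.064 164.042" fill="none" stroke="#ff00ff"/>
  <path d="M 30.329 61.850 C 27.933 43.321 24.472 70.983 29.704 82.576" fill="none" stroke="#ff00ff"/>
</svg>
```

(bCNC post)
(Date: synthetic)
G21
G90
G0 X60.161 Y43.569
M3 S884
G1 X50.676 Y52.644 F719
G1 X43.362 Y61.295
G1 X38.219 Y69.524
G1 X35.247 Y77.329
G1 X34.445 Y84.711
G1 X35.814 Y91.670
G1 X39.354 Y98.205
G1 X45.064 Y104.318
G0 X30.329 Y206.510
M3 S884
G1 X29.400 Y211.415 F719
G1 X28.485 Y212.719
G1 X27.699 Y211.152
G1 X27.156 Y207.443
G1 X26.971 Y202.322
G1 X27.257 Y196.519
G1 X28.130 Y190.763
G1 X29.704 Y185.784
M5

1 u = 1 mm; y_m = 268.360 − y.

[1] `<path>` quadratic bezier, #ff00ff→cut S884 F719: (60.161,43.569) → (50.676,52.644) → (43.362,61.295) → (38.219,69.524) → (35.247,77.329) → (34.445,84.711) → (35.814,91.670) → (39.354,98.205) → (45.064,104.318)

[2] `<path>` cubic bezier, #ff00ff→cut S884 F719: (30.329,206.510) → (29.400,211.415) → (28.485,212.719) → (27.699,211.152) → (27.156,207.443) → (26.971,202.322) → (27.257,196.519) → (28.130,190.763) → (29.704,185.784)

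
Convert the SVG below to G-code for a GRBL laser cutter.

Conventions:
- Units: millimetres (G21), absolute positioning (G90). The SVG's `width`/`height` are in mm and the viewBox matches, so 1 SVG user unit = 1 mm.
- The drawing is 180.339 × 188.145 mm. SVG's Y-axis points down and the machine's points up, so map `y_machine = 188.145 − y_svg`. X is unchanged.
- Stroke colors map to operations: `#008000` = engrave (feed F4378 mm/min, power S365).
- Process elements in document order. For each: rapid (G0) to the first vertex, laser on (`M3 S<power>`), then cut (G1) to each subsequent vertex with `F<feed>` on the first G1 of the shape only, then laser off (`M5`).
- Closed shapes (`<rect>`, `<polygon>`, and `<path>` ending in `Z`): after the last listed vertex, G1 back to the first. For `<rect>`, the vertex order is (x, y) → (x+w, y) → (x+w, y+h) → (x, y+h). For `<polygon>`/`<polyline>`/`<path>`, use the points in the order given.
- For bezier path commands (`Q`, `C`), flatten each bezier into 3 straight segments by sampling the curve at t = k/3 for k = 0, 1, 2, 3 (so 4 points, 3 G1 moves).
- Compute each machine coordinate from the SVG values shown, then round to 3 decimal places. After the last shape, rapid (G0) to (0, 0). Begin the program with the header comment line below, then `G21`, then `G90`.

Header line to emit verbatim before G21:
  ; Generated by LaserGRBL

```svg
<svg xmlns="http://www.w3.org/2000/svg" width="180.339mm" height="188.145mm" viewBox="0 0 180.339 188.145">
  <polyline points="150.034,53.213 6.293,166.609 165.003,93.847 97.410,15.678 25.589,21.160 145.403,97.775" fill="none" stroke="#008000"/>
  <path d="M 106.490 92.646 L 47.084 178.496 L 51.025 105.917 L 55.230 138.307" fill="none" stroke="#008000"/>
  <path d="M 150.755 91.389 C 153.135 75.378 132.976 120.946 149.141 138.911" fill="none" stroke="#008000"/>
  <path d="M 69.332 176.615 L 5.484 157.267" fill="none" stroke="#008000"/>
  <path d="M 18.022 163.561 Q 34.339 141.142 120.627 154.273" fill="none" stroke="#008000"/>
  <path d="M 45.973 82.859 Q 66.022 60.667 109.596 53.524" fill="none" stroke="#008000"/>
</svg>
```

; Generated by LaserGRBL
G21
G90
G0 X150.034 Y134.932
M3 S365
G1 X6.293 Y21.536 F4378
G1 X165.003 Y94.298
G1 X97.410 Y172.467
G1 X25.589 Y166.985
G1 X145.403 Y90.370
M5
G0 X106.490 Y95.499
M3 S365
G1 X47.084 Y9.649 F4378
G1 X51.025 Y82.228
G1 X55.230 Y49.838
M5
G0 X150.755 Y96.756
M3 S365
G1 X147.802 Y95.544 F4378
G1 X142.904 Y73.097
G1 X149.141 Y49.234
M5
G0 X69.332 Y11.530
M3 S365
G1 X5.484 Y30.878 F4378
M5
G0 X18.022 Y24.584
M3 S365
G1 X36.675 Y35.580 F4378
G1 X70.876 Y38.676
G1 X120.627 Y33.872
M5
G0 X45.973 Y105.286
M3 S365
G1 X61.953 Y118.409 F4378
G1 X83.161 Y128.187
G1 X109.596 Y134.621
M5
G0 X0.000 Y0.000

1 u = 1 mm; y_m = 188.145 − y.

[1] `<polyline>` open polyline, #008000→engrave S365 F4378: (150.034,134.932) → (6.293,21.536) → (165.003,94.298) → (97.410,172.467) → (25.589,166.985) → (145.403,90.370)

[2] `<path>` open polyline, #008000→engrave S365 F4378: (106.490,95.499) → (47.084,9.649) → (51.025,82.228) → (55.230,49.838)

[3] `<path>` cubic bezier, #008000→engrave S365 F4378: (150.755,96.756) → (147.802,95.544) → (142.904,73.097) → (149.141,49.234)

[4] `<path>` line segment, #008000→engrave S365 F4378: (69.332,11.530) → (5.484,30.878)

[5] `<path>` quadratic bezier, #008000→engrave S365 F4378: (18.022,24.584) → (36.675,35.580) → (70.876,38.676) → (120.627,33.872)

[6] `<path>` quadratic bezier, #008000→engrave S365 F4378: (45.973,105.286) → (61.953,118.409) → (83.161,128.187) → (109.596,134.621)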